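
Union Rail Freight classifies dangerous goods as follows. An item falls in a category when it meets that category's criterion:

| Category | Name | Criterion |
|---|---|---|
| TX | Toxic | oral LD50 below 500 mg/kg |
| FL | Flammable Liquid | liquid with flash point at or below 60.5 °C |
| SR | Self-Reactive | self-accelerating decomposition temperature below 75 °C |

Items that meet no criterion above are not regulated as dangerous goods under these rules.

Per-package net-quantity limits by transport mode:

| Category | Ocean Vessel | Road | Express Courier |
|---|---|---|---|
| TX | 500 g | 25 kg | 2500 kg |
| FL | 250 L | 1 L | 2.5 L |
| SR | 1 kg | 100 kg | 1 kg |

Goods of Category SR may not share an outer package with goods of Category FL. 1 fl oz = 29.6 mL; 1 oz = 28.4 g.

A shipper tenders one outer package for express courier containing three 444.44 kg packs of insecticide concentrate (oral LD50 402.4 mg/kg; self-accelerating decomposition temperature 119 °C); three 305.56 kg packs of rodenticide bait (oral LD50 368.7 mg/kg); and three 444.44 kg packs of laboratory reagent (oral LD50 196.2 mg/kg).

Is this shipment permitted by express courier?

No

The insecticide concentrate has oral LD50 402.4 mg/kg, which is < 500 mg/kg, so it is Category TX (Toxic).
With oral LD50 368.7 mg/kg (< 500 mg/kg), the rodenticide bait falls in Category TX.
The laboratory reagent has oral LD50 196.2 mg/kg, which is < 500 mg/kg, so it is Category TX (Toxic).
Category TX net quantity: (three 444.44 kg packs = 1333.32 kg) + (three 305.56 kg packs = 916.68 kg) + (three 444.44 kg packs = 1333.32 kg) = 3583.32 kg.
3583.32 kg exceeds the express courier limit of 2500 kg for Category TX.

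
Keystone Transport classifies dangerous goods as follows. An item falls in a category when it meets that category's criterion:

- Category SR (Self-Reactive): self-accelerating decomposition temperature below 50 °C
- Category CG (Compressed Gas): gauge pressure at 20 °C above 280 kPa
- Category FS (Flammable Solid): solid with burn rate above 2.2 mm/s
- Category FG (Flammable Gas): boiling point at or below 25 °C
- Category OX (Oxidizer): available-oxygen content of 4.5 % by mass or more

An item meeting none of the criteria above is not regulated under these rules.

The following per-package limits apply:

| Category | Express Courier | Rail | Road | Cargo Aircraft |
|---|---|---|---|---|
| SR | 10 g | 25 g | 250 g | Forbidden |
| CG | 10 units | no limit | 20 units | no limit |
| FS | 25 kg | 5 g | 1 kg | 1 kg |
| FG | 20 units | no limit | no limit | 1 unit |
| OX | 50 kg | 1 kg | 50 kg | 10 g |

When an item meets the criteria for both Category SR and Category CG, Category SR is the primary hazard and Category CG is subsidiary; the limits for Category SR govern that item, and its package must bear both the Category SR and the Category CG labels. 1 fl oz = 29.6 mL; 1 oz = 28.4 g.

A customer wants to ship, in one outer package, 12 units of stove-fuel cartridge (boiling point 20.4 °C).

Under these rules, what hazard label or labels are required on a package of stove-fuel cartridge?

The stove-fuel cartridge has boiling point 20.4 °C, which is ≤ 25 °C, so it is Category FG (Flammable Gas).
Only the Category FG label is required.

Category FG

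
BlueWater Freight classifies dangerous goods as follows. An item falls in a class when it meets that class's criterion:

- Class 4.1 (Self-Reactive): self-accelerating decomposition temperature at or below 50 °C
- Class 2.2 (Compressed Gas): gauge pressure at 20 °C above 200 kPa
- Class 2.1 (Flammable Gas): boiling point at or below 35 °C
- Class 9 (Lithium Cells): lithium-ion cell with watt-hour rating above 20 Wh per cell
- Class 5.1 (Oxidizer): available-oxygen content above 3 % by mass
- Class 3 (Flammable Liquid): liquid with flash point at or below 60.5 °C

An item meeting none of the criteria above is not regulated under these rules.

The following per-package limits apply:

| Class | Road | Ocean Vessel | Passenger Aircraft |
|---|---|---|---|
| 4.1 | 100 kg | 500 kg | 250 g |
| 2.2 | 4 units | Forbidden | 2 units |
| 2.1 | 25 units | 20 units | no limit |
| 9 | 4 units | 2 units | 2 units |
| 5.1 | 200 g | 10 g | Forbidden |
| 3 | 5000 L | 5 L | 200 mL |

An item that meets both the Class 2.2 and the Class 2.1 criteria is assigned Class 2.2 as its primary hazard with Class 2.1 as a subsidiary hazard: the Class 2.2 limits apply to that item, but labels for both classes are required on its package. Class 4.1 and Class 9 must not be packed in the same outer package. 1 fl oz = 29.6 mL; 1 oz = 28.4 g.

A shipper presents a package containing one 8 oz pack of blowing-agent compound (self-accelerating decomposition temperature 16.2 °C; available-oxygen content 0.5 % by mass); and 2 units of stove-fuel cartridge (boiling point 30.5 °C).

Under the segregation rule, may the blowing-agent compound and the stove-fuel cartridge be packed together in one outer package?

Yes

With self-accelerating decomposition temperature 16.2 °C (≤ 50 °C), the blowing-agent compound falls in Class 4.1.
Boiling point 30.5 °C meets the Class 2.1 criterion (Flammable Gas), so the stove-fuel cartridge is Class 2.1.
No segregation rule bars Class 4.1 with Class 2.1.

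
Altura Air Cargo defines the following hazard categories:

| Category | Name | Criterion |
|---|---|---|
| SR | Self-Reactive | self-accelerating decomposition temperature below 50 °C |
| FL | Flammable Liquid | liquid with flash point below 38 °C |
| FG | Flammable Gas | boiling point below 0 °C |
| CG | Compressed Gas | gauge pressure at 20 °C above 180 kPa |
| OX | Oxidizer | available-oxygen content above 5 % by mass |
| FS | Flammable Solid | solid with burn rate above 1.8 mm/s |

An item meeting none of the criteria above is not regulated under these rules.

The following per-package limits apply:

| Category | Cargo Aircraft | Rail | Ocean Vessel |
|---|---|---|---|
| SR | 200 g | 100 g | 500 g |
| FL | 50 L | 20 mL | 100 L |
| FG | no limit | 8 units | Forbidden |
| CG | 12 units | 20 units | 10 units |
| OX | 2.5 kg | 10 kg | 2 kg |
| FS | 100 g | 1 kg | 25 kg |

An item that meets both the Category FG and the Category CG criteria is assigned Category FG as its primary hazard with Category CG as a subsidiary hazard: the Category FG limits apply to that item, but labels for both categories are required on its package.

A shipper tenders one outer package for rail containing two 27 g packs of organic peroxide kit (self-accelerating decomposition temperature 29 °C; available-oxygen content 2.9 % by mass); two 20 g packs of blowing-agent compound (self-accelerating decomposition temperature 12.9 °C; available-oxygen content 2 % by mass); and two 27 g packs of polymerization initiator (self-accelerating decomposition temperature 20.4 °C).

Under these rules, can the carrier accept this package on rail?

No

Organic peroxide kit: self-accelerating decomposition temperature 29 °C < 50 °C → Category SR (Self-Reactive).
Blowing-agent compound: self-accelerating decomposition temperature 12.9 °C < 50 °C → Category SR (Self-Reactive).
Polymerization initiator: self-accelerating decomposition temperature 20.4 °C < 50 °C → Category SR (Self-Reactive).
Total Category SR: (two 27 g packs = 54 g) + (two 20 g packs = 40 g) + (two 27 g packs = 54 g) = 148 g.
148 g > 100 g (rail limit, Category SR) — over the limit.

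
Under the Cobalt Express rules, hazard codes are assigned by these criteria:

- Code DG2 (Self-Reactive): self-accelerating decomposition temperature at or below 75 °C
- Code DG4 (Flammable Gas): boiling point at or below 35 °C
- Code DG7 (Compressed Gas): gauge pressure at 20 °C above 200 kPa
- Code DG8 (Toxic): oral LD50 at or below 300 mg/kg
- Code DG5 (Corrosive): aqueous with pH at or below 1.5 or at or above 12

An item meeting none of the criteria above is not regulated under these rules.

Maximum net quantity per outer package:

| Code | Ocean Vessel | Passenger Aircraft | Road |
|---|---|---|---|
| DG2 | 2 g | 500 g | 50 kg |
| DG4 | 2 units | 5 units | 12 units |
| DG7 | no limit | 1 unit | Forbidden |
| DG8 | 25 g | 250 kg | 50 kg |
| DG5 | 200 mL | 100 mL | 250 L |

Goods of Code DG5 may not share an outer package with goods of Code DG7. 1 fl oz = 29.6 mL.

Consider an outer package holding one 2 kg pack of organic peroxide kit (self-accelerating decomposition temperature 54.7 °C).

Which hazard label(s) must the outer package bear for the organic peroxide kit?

With self-accelerating decomposition temperature 54.7 °C (≤ 75 °C), the organic peroxide kit falls in Code DG2.
Only the Code DG2 label is required.

Code DG2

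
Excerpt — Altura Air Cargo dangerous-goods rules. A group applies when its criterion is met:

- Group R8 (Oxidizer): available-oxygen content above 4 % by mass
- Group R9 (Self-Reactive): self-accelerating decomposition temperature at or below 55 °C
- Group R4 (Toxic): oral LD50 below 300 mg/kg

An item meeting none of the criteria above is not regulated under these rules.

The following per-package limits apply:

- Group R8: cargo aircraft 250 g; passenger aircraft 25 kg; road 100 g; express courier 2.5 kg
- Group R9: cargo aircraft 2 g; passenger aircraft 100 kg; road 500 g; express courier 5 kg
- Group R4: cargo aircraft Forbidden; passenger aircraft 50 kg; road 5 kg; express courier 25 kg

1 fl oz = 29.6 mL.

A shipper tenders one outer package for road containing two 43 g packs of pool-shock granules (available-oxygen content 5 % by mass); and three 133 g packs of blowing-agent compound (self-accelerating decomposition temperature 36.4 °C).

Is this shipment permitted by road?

Yes

Pool-shock granules: available-oxygen content 5 % by mass > 4 % by mass → Group R8 (Oxidizer).
Blowing-agent compound: self-accelerating decomposition temperature 36.4 °C ≤ 55 °C → Group R9 (Self-Reactive).
Group R9 quantity: three 133 g packs = 399 g.
399 g ≤ 500 g (road limit, Group R9) — within limit.
Group R8 quantity: two 43 g packs = 86 g.
86 g ≤ 100 g (road limit, Group R8) — within limit.
Every hazard group is within its road limit and no segregation rule is violated.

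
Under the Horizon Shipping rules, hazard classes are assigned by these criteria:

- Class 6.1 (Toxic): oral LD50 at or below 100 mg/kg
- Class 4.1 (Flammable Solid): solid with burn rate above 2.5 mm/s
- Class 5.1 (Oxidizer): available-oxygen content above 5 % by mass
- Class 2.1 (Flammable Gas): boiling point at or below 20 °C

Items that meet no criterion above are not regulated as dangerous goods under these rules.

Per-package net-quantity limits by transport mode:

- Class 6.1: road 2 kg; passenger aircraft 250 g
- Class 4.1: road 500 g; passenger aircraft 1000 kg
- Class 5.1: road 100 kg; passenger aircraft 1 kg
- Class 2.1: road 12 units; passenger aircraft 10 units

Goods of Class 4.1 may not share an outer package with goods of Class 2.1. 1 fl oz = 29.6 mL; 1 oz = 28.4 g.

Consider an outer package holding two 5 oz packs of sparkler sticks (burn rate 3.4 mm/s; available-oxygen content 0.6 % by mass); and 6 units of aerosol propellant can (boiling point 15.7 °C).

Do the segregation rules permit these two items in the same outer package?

No

The sparkler sticks have burn rate 3.4 mm/s, which is > 2.5 mm/s, so they are Class 4.1 (Flammable Solid).
Boiling point 15.7 °C meets the Class 2.1 criterion (Flammable Gas), so the aerosol propellant can is Class 2.1.
Class 4.1 and Class 2.1 may not share an outer package.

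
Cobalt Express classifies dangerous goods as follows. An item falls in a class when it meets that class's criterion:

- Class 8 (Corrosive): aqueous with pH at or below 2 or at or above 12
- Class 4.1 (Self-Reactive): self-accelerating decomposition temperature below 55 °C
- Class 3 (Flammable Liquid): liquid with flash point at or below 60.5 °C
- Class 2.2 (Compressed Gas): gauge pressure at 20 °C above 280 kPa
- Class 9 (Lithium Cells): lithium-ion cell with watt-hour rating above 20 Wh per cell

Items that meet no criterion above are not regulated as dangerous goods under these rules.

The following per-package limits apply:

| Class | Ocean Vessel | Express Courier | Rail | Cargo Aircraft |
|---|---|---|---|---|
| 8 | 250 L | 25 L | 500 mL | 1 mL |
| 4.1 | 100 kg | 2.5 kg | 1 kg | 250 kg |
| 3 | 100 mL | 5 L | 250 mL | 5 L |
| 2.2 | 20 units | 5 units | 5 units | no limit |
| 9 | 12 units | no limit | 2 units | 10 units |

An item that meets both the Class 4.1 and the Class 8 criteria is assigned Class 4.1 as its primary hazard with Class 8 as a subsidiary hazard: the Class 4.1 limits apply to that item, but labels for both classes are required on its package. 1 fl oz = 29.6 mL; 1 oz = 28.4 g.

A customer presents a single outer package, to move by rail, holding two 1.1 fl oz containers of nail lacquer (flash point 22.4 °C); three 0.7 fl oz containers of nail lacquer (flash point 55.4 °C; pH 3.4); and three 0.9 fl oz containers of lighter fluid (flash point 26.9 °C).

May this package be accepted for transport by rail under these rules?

Yes

The nail lacquer has flash point 22.4 °C, which is ≤ 60.5 °C, so it is Class 3 (Flammable Liquid).
Nail lacquer: flash point 55.4 °C ≤ 60.5 °C → Class 3 (Flammable Liquid).
With flash point 26.9 °C (≤ 60.5 °C), the lighter fluid falls in Class 3.
Class 3 net quantity: (two 1.1 fl oz containers = 65.12 mL) + (three 0.7 fl oz containers = 62.16 mL) + (three 0.9 fl oz containers = 79.92 mL) = 207.2 mL.
That is within the Class 3 rail limit of 250 mL.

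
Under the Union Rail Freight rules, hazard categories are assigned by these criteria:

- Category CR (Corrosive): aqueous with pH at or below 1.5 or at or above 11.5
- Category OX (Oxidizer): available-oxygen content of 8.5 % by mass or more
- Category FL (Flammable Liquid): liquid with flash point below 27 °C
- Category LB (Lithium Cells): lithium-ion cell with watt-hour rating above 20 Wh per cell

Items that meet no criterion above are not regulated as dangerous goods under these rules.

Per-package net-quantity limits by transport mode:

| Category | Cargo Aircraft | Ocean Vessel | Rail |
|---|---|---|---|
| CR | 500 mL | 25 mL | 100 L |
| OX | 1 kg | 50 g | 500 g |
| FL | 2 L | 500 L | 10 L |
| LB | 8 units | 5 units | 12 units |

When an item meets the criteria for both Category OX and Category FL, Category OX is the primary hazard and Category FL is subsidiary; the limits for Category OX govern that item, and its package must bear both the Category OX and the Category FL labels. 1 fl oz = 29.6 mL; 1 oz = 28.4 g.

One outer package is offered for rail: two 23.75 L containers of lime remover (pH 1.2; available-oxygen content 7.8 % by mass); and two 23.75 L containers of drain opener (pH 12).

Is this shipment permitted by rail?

Yes

pH 1.2 meets the Category CR criterion (Corrosive), so the lime remover is Category CR.
Drain opener: pH 12 ≥ 11.5 → Category CR (Corrosive).
Category CR net quantity: (two 23.75 L containers = 47.5 L) + (two 23.75 L containers = 47.5 L) = 95 L.
95 L is within the rail limit of 100 L for Category CR.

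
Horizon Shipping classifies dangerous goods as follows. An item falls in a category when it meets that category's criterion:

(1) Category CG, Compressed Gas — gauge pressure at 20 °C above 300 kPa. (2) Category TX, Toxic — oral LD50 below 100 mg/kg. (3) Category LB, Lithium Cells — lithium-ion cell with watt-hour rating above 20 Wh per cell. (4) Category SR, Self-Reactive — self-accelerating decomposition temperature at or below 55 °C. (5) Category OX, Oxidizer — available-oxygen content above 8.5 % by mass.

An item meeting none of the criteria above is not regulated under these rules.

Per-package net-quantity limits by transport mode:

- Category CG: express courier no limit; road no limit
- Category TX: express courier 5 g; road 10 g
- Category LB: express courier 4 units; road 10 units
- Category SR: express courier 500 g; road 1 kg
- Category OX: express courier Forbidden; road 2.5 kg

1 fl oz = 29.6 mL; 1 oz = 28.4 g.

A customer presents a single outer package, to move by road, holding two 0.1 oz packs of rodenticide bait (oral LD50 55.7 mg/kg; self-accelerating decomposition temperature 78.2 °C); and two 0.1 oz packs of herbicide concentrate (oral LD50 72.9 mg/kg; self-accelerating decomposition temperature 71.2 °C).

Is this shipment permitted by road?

No

Oral LD50 55.7 mg/kg meets the Category TX criterion (Toxic), so the rodenticide bait is Category TX.
The herbicide concentrate has oral LD50 72.9 mg/kg, which is < 100 mg/kg, so it is Category TX (Toxic).
Category TX net quantity: (two 0.1 oz packs = 5.68 g) + (two 0.1 oz packs = 5.68 g) = 11.36 g.
That exceeds the Category TX road limit of 10 g.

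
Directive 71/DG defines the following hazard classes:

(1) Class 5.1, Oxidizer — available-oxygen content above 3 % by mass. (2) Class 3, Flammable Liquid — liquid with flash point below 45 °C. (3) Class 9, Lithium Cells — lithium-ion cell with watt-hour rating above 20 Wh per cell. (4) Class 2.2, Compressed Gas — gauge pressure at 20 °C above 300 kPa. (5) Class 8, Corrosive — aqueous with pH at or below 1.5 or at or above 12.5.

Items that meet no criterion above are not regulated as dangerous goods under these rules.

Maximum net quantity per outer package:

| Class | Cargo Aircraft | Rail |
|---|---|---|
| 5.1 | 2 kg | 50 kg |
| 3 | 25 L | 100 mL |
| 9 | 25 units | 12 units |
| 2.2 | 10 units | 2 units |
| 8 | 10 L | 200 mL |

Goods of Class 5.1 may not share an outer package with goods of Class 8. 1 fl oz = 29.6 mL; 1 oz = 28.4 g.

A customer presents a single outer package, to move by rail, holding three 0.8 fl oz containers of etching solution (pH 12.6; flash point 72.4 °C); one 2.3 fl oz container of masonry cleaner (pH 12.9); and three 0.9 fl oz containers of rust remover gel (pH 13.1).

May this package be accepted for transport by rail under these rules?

Etching solution: pH 12.6 ≥ 12.5 → Class 8 (Corrosive).
Masonry cleaner: pH 12.9 ≥ 12.5 → Class 8 (Corrosive).
The rust remover gel has pH 13.1, which is ≥ 12.5, so it is Class 8 (Corrosive).
Total Class 8: (three 0.8 fl oz containers = 71.04 mL) + (one 2.3 fl oz container = 68.08 mL) + (three 0.9 fl oz containers = 79.92 mL) = 219.04 mL.
219.04 mL > 200 mL (rail limit, Class 8) — over the limit.

No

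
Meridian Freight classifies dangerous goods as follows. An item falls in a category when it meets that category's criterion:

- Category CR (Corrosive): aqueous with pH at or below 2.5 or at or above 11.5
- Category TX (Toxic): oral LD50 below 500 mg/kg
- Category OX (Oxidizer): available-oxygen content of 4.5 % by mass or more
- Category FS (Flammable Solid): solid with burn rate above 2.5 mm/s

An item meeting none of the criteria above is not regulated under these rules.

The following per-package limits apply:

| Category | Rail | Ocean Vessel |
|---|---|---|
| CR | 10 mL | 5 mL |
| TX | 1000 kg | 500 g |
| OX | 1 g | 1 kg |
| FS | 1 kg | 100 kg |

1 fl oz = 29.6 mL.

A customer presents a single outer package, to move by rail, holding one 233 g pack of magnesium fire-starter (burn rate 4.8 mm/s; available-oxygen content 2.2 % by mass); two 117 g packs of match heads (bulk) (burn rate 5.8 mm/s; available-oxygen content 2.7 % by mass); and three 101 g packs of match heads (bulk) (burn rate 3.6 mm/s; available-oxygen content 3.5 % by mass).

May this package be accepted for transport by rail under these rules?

Burn rate 4.8 mm/s meets the Category FS criterion (Flammable Solid), so the magnesium fire-starter is Category FS.
With burn rate 5.8 mm/s (> 2.5 mm/s), the match heads (bulk) fall in Category FS.
The match heads (bulk) have burn rate 3.6 mm/s, which is > 2.5 mm/s, so they are Category FS (Flammable Solid).
Category FS net quantity: 233 g + (two 117 g packs = 234 g) + (three 101 g packs = 303 g) = 770 g.
770 g is within the rail limit of 1 kg for Category FS.

Yes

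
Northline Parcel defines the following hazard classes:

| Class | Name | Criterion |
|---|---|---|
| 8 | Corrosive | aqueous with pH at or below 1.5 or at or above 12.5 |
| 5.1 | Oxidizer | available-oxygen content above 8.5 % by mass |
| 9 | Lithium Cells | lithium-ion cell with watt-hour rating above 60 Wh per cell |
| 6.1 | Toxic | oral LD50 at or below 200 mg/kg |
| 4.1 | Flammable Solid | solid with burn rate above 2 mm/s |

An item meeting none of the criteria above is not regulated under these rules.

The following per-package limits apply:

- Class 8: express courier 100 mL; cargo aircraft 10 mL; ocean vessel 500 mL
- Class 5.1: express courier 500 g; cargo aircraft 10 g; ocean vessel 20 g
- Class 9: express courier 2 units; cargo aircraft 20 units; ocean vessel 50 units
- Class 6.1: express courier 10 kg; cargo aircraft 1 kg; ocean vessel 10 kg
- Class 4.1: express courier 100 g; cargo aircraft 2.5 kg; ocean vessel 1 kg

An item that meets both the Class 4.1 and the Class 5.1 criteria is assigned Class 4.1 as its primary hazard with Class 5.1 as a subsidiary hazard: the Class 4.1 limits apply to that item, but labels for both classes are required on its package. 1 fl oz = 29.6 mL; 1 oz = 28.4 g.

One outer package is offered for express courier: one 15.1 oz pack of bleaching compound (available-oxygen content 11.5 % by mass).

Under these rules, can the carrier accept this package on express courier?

Yes

Bleaching compound: available-oxygen content 11.5 % by mass > 8.5 % by mass → Class 5.1 (Oxidizer).
Class 5.1 quantity: one 15.1 oz pack = 428.84 g.
428.84 g is within the express courier limit of 500 g for Class 5.1.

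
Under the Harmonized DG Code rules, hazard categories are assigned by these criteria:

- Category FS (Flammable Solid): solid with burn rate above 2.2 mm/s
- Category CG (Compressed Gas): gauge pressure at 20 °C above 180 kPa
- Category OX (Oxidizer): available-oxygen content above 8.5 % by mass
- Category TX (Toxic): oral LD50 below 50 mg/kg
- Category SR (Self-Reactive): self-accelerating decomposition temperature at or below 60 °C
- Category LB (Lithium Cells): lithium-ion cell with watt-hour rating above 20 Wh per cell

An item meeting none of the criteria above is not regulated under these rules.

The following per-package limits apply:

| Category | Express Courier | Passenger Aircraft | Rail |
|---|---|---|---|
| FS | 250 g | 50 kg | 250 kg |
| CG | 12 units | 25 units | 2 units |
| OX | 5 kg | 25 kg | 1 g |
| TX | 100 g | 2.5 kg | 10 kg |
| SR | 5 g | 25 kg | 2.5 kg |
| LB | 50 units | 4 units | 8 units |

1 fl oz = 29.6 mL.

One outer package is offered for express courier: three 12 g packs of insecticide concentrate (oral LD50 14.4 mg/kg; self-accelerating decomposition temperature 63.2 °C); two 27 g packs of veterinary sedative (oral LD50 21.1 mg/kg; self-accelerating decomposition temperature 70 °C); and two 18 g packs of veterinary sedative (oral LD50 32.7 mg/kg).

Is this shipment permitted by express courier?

No

With oral LD50 14.4 mg/kg (< 50 mg/kg), the insecticide concentrate falls in Category TX.
Oral LD50 21.1 mg/kg meets the Category TX criterion (Toxic), so the veterinary sedative is Category TX.
Veterinary sedative: oral LD50 32.7 mg/kg < 50 mg/kg → Category TX (Toxic).
Category TX net quantity: (three 12 g packs = 36 g) + (two 27 g packs = 54 g) + (two 18 g packs = 36 g) = 126 g.
126 g > 100 g (express courier limit, Category TX) — over the limit.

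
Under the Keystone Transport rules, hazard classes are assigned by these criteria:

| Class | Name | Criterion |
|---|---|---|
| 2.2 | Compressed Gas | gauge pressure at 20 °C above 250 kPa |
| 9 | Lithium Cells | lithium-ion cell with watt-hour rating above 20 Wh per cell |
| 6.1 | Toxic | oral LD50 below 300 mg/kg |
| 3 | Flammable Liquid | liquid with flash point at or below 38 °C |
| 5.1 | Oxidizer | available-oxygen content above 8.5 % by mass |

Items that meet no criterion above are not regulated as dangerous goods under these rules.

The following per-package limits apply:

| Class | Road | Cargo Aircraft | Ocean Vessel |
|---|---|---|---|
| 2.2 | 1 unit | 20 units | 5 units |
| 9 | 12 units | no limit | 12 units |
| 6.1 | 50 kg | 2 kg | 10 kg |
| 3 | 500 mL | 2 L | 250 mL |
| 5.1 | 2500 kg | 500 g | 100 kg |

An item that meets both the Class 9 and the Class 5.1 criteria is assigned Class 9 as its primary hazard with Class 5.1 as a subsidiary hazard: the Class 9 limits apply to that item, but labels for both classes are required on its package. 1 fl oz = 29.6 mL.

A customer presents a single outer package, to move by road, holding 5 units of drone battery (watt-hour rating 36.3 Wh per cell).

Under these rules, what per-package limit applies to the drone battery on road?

12 units

The drone battery has watt-hour rating 36.3 Wh per cell, which is > 20 Wh per cell, so it is Class 9 (Lithium Cells).
The road limit for Class 9 is 12 units.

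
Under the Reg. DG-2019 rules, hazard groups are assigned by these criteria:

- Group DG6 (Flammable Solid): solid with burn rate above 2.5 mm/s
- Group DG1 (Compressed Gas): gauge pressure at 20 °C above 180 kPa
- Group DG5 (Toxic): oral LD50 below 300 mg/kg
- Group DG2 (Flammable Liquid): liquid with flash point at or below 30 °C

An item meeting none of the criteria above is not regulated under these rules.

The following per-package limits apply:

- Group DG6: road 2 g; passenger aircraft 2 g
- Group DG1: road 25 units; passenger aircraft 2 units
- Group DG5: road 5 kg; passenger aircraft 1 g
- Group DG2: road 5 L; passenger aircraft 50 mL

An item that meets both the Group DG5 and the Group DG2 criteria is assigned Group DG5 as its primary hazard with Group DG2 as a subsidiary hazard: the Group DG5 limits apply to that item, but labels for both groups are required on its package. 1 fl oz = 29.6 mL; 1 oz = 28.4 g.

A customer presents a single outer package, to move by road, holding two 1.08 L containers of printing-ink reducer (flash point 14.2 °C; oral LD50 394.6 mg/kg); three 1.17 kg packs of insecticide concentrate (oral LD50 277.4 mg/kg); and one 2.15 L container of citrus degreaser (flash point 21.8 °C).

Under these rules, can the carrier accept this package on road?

With flash point 14.2 °C (≤ 30 °C), the printing-ink reducer falls in Group DG2.
Insecticide concentrate: oral LD50 277.4 mg/kg < 300 mg/kg → Group DG5 (Toxic).
Citrus degreaser: flash point 21.8 °C ≤ 30 °C → Group DG2 (Flammable Liquid).
Total Group DG2: (two 1.08 L containers = 2.16 L) + 2.15 L = 4.31 L.
That is within the Group DG2 road limit of 5 L.
Group DG5 quantity: three 1.17 kg packs = 3.51 kg.
That is within the Group DG5 road limit of 5 kg.
Every hazard group is within its road limit and no segregation rule is violated.

Yes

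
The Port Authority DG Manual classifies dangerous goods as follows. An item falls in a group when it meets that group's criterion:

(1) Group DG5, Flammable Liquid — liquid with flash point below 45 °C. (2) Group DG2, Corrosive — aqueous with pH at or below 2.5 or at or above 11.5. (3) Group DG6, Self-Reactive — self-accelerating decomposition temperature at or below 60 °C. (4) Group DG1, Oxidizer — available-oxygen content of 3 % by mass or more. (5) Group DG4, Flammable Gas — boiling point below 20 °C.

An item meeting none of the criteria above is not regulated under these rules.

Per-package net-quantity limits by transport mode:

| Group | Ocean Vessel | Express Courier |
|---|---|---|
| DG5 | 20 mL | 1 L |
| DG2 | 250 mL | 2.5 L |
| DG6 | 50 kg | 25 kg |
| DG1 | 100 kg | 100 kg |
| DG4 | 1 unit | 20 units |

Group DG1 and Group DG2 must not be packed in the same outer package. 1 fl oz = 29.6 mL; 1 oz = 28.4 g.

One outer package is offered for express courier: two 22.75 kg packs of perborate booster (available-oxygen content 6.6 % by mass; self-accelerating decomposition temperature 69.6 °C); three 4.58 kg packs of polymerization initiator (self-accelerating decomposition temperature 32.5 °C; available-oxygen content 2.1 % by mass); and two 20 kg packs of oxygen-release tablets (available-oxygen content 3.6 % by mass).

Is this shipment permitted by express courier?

Yes

Available-oxygen content 6.6 % by mass meets the Group DG1 criterion (Oxidizer), so the perborate booster is Group DG1.
The polymerization initiator has self-accelerating decomposition temperature 32.5 °C, which is ≤ 60 °C, so it is Group DG6 (Self-Reactive).
Available-oxygen content 3.6 % by mass meets the Group DG1 criterion (Oxidizer), so the oxygen-release tablets are Group DG1.
Total Group DG1: (two 22.75 kg packs = 45.5 kg) + (two 20 kg packs = 40 kg) = 85.5 kg.
That is within the Group DG1 express courier limit of 100 kg.
Group DG6 quantity: three 4.58 kg packs = 13.74 kg.
13.74 kg ≤ 25 kg (express courier limit, Group DG6) — within limit.
The segregation rule (Group DG1 with Group DG2) does not apply to Group DG1 with Group DG6.
Every hazard group is within its express courier limit and no segregation rule is violated.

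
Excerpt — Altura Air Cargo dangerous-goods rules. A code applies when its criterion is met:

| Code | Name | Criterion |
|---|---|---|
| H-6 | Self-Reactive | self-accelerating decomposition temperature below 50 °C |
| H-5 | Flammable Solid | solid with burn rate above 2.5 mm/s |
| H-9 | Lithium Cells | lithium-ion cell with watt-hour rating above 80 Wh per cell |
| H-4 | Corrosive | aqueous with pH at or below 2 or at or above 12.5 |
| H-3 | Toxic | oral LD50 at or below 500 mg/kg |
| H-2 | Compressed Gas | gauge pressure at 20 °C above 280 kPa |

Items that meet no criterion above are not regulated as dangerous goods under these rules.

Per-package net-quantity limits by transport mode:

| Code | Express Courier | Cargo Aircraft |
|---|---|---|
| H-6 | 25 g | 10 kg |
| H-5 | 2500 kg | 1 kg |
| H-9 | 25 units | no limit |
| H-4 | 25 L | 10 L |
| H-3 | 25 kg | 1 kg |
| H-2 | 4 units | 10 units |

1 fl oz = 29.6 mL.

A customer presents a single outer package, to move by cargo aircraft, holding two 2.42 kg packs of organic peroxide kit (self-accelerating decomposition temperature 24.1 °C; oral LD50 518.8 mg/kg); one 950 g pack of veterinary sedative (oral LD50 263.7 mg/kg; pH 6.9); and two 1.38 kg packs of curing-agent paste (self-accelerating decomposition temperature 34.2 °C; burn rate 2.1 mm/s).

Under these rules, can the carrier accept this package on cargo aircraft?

Organic peroxide kit: self-accelerating decomposition temperature 24.1 °C < 50 °C → Code H-6 (Self-Reactive).
The veterinary sedative has oral LD50 263.7 mg/kg, which is ≤ 500 mg/kg, so it is Code H-3 (Toxic).
Self-accelerating decomposition temperature 34.2 °C meets the Code H-6 criterion (Self-Reactive), so the curing-agent paste is Code H-6.
Total Code H-6: (two 2.42 kg packs = 4.84 kg) + (two 1.38 kg packs = 2.76 kg) = 7.6 kg.
7.6 kg is within the cargo aircraft limit of 10 kg for Code H-6.
Code H-3 quantity: 950 g.
950 g is within the cargo aircraft limit of 1 kg for Code H-3.
Every hazard code is within its cargo aircraft limit and no segregation rule is violated.

Yes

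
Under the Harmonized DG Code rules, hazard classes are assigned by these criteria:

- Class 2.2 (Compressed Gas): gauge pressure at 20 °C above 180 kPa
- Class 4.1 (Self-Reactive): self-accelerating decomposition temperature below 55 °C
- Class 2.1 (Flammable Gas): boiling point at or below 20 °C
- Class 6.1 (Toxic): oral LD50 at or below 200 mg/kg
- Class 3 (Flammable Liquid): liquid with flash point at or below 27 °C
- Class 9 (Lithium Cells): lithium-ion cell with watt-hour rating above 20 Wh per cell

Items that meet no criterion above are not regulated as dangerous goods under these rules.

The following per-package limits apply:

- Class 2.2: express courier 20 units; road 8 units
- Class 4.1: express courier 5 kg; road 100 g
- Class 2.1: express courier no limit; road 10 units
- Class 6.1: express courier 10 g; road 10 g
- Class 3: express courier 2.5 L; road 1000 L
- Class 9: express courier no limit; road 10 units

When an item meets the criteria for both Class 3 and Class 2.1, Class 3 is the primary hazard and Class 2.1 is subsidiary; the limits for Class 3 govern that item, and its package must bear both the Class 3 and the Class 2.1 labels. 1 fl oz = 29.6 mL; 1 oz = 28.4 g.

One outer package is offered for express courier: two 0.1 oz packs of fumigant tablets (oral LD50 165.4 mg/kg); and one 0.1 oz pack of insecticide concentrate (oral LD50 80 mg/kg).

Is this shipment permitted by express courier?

Oral LD50 165.4 mg/kg meets the Class 6.1 criterion (Toxic), so the fumigant tablets are Class 6.1.
Oral LD50 80 mg/kg meets the Class 6.1 criterion (Toxic), so the insecticide concentrate is Class 6.1.
Total Class 6.1: (two 0.1 oz packs = 5.68 g) + (one 0.1 oz pack = 2.84 g) = 8.52 g.
8.52 g ≤ 10 g (express courier limit, Class 6.1) — within limit.

Yes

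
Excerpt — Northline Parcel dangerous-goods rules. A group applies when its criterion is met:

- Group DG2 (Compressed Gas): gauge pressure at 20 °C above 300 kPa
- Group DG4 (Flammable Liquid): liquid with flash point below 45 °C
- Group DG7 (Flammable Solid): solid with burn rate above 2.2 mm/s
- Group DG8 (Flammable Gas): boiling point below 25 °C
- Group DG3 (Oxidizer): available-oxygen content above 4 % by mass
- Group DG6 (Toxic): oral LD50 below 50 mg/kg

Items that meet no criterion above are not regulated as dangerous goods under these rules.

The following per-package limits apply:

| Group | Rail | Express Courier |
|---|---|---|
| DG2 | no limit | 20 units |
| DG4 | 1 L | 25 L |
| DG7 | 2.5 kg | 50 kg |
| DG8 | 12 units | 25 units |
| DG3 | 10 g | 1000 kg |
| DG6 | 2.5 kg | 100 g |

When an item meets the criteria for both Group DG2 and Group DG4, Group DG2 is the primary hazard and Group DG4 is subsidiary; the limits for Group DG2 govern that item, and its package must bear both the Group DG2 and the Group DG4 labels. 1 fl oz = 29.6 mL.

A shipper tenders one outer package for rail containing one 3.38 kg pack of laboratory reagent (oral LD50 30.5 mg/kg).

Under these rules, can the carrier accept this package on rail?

No

With oral LD50 30.5 mg/kg (< 50 mg/kg), the laboratory reagent falls in Group DG6.
Group DG6 quantity: 3.38 kg.
That exceeds the Group DG6 rail limit of 2.5 kg.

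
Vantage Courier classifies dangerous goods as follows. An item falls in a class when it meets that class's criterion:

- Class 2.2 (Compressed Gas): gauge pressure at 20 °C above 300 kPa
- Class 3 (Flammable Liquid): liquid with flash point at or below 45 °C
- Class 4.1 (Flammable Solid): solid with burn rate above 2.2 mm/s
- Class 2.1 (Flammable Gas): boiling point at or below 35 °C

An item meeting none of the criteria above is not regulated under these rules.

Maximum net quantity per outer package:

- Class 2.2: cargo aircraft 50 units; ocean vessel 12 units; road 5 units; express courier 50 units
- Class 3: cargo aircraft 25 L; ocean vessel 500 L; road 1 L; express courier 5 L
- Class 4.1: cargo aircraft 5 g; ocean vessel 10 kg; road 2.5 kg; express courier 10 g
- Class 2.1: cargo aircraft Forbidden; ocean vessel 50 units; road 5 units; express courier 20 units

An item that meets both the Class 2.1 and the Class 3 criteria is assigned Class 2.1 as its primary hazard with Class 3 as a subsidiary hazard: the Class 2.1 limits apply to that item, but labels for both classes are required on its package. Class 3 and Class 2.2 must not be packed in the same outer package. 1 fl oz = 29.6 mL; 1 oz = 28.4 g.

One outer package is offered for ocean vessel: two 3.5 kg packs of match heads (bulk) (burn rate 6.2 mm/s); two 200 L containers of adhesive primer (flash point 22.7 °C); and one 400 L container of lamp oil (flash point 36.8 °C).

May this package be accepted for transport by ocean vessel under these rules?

No

Burn rate 6.2 mm/s meets the Class 4.1 criterion (Flammable Solid), so the match heads (bulk) are Class 4.1.
Flash point 22.7 °C meets the Class 3 criterion (Flammable Liquid), so the adhesive primer is Class 3.
The lamp oil has flash point 36.8 °C, which is ≤ 45 °C, so it is Class 3 (Flammable Liquid).
Total Class 3: (two 200 L containers = 400 L) + 400 L = 800 L.
800 L exceeds the ocean vessel limit of 500 L for Class 3.
Class 4.1 quantity: two 3.5 kg packs = 7 kg.
7 kg is within the ocean vessel limit of 10 kg for Class 4.1.
The segregation rule (Class 3 with Class 2.2) does not apply to Class 3 with Class 4.1.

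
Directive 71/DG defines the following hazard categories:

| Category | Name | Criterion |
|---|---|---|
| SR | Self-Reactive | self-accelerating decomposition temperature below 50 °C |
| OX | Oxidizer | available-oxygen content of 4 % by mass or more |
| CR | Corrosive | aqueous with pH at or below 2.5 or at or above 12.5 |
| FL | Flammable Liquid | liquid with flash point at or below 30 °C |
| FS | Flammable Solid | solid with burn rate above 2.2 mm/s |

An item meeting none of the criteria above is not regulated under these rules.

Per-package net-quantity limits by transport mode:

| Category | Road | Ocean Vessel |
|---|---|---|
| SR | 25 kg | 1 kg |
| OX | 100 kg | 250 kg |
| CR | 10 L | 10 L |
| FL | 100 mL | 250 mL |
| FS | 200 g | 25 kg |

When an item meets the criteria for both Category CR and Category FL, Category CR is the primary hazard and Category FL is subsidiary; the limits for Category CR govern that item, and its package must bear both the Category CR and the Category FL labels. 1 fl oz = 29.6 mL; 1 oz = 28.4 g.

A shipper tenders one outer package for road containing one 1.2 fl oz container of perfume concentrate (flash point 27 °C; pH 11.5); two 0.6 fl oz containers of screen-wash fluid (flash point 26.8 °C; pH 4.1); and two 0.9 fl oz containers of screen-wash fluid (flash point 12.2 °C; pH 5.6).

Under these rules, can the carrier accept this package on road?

The perfume concentrate has flash point 27 °C, which is ≤ 30 °C, so it is Category FL (Flammable Liquid).
Flash point 26.8 °C meets the Category FL criterion (Flammable Liquid), so the screen-wash fluid is Category FL.
With flash point 12.2 °C (≤ 30 °C), the screen-wash fluid falls in Category FL.
Category FL net quantity: (one 1.2 fl oz container = 35.52 mL) + (two 0.6 fl oz containers = 35.52 mL) + (two 0.9 fl oz containers = 53.28 mL) = 124.32 mL.
124.32 mL > 100 mL (road limit, Category FL) — over the limit.

No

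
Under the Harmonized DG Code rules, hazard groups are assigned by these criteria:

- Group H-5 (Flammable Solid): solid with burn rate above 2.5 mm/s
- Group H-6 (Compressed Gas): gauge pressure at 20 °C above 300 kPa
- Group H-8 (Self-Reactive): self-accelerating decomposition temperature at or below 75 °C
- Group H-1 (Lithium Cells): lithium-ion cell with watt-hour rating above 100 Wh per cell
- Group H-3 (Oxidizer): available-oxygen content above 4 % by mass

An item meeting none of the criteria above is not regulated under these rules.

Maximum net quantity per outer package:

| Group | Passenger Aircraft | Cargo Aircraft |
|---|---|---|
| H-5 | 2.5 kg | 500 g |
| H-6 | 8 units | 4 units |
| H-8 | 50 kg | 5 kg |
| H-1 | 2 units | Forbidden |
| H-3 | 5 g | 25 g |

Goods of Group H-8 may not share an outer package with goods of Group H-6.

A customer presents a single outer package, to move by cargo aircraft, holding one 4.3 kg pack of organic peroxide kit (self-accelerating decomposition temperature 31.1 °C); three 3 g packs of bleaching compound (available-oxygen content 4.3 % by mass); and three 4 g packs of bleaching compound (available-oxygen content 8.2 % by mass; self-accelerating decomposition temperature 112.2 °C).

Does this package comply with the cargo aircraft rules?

Yes

With self-accelerating decomposition temperature 31.1 °C (≤ 75 °C), the organic peroxide kit falls in Group H-8.
Bleaching compound: available-oxygen content 4.3 % by mass > 4 % by mass → Group H-3 (Oxidizer).
Available-oxygen content 8.2 % by mass meets the Group H-3 criterion (Oxidizer), so the bleaching compound is Group H-3.
Group H-8 quantity: 4.3 kg.
4.3 kg ≤ 5 kg (cargo aircraft limit, Group H-8) — within limit.
Group H-3 net quantity: (three 3 g packs = 9 g) + (three 4 g packs = 12 g) = 21 g.
21 g ≤ 25 g (cargo aircraft limit, Group H-3) — within limit.
The segregation rule (Group H-8 with Group H-6) does not apply to Group H-8 with Group H-3.
Every hazard group is within its cargo aircraft limit and no segregation rule is violated.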